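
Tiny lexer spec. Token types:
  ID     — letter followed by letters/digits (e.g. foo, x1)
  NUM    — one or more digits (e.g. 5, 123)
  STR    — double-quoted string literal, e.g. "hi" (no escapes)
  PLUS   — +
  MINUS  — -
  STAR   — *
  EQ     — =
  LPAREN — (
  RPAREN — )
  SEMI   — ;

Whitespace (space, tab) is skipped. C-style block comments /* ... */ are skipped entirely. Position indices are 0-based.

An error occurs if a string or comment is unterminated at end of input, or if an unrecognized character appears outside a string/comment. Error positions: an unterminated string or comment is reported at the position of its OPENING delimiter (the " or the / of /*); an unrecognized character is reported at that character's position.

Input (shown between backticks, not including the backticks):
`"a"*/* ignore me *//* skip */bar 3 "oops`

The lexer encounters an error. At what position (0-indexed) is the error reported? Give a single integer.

pos=0: enter STRING mode
pos=0: emit STR "a" (now at pos=3)
pos=3: emit STAR '*'
pos=4: enter COMMENT mode (saw '/*')
exit COMMENT mode (now at pos=19)
pos=19: enter COMMENT mode (saw '/*')
exit COMMENT mode (now at pos=29)
pos=29: emit ID 'bar' (now at pos=32)
pos=33: emit NUM '3' (now at pos=34)
pos=35: enter STRING mode
pos=35: ERROR — unterminated string

Answer: 35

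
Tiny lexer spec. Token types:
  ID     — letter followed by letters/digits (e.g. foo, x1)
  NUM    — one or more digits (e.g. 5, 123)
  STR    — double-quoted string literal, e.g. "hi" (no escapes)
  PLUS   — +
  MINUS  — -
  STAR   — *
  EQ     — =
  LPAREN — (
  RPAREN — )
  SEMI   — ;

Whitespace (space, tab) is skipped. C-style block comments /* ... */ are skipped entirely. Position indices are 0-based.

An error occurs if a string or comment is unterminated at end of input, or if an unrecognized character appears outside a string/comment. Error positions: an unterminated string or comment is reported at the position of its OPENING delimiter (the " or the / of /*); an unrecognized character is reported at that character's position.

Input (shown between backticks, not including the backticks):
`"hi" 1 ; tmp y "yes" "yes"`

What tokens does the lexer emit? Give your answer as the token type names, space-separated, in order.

pos=0: enter STRING mode
pos=0: emit STR "hi" (now at pos=4)
pos=5: emit NUM '1' (now at pos=6)
pos=7: emit SEMI ';'
pos=9: emit ID 'tmp' (now at pos=12)
pos=13: emit ID 'y' (now at pos=14)
pos=15: enter STRING mode
pos=15: emit STR "yes" (now at pos=20)
pos=21: enter STRING mode
pos=21: emit STR "yes" (now at pos=26)
DONE. 7 tokens: [STR, NUM, SEMI, ID, ID, STR, STR]

Answer: STR NUM SEMI ID ID STR STR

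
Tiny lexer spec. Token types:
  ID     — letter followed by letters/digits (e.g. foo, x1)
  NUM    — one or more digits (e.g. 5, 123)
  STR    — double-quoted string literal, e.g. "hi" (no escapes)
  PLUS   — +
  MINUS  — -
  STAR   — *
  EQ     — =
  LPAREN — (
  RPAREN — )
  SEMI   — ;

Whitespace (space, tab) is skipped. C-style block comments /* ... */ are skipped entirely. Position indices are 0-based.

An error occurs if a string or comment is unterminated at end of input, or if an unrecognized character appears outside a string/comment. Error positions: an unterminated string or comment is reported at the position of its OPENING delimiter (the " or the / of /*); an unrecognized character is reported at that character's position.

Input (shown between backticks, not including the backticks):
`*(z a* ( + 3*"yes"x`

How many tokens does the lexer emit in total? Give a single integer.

pos=0: emit STAR '*'
pos=1: emit LPAREN '('
pos=2: emit ID 'z' (now at pos=3)
pos=4: emit ID 'a' (now at pos=5)
pos=5: emit STAR '*'
pos=7: emit LPAREN '('
pos=9: emit PLUS '+'
pos=11: emit NUM '3' (now at pos=12)
pos=12: emit STAR '*'
pos=13: enter STRING mode
pos=13: emit STR "yes" (now at pos=18)
pos=18: emit ID 'x' (now at pos=19)
DONE. 11 tokens: [STAR, LPAREN, ID, ID, STAR, LPAREN, PLUS, NUM, STAR, STR, ID]

Answer: 11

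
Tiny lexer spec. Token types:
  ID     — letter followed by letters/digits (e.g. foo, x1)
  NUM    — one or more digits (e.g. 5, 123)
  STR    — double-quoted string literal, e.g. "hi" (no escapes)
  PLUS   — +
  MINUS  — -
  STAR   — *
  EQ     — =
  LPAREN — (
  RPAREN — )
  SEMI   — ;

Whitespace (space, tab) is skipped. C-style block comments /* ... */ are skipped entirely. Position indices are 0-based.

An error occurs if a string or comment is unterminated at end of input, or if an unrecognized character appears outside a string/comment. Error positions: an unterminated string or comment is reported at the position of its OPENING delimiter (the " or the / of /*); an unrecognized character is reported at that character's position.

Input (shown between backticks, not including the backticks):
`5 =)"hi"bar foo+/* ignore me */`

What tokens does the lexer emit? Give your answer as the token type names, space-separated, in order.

pos=0: emit NUM '5' (now at pos=1)
pos=2: emit EQ '='
pos=3: emit RPAREN ')'
pos=4: enter STRING mode
pos=4: emit STR "hi" (now at pos=8)
pos=8: emit ID 'bar' (now at pos=11)
pos=12: emit ID 'foo' (now at pos=15)
pos=15: emit PLUS '+'
pos=16: enter COMMENT mode (saw '/*')
exit COMMENT mode (now at pos=31)
DONE. 7 tokens: [NUM, EQ, RPAREN, STR, ID, ID, PLUS]

Answer: NUM EQ RPAREN STR ID ID PLUS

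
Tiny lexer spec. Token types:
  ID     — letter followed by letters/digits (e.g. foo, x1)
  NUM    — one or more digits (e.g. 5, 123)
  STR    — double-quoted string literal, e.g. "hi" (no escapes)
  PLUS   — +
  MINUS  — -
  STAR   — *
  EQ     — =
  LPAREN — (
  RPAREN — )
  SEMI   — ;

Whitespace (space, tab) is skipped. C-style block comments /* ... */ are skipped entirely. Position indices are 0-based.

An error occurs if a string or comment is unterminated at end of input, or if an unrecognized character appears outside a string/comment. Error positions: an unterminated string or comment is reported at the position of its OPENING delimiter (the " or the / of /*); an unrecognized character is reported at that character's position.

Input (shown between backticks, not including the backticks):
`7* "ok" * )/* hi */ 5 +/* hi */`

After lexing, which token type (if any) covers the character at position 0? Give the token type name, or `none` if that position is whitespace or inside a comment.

pos=0: emit NUM '7' (now at pos=1)
pos=1: emit STAR '*'
pos=3: enter STRING mode
pos=3: emit STR "ok" (now at pos=7)
pos=8: emit STAR '*'
pos=10: emit RPAREN ')'
pos=11: enter COMMENT mode (saw '/*')
exit COMMENT mode (now at pos=19)
pos=20: emit NUM '5' (now at pos=21)
pos=22: emit PLUS '+'
pos=23: enter COMMENT mode (saw '/*')
exit COMMENT mode (now at pos=31)
DONE. 7 tokens: [NUM, STAR, STR, STAR, RPAREN, NUM, PLUS]
Position 0: char is '7' -> NUM

Answer: NUM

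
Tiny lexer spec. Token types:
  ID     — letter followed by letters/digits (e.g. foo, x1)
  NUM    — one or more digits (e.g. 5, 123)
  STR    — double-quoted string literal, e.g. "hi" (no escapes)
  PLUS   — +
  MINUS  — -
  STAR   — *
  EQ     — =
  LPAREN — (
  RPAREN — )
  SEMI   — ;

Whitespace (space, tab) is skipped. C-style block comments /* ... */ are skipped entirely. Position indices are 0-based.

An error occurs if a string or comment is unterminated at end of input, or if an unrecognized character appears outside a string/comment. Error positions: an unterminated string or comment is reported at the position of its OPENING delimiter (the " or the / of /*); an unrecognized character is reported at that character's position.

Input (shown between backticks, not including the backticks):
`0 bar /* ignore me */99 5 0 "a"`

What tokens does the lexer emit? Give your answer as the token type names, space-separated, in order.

Answer: NUM ID NUM NUM NUM STR

Derivation:
pos=0: emit NUM '0' (now at pos=1)
pos=2: emit ID 'bar' (now at pos=5)
pos=6: enter COMMENT mode (saw '/*')
exit COMMENT mode (now at pos=21)
pos=21: emit NUM '99' (now at pos=23)
pos=24: emit NUM '5' (now at pos=25)
pos=26: emit NUM '0' (now at pos=27)
pos=28: enter STRING mode
pos=28: emit STR "a" (now at pos=31)
DONE. 6 tokens: [NUM, ID, NUM, NUM, NUM, STR]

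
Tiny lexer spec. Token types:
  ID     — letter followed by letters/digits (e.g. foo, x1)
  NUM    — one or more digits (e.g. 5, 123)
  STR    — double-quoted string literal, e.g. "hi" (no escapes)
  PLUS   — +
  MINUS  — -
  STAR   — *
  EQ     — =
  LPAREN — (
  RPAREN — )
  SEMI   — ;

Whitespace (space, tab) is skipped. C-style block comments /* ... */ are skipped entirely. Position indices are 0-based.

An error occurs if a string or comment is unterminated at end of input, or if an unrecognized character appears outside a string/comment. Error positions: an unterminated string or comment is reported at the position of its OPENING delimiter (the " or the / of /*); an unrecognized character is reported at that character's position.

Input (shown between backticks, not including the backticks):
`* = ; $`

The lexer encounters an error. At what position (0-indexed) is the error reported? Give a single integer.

Answer: 6

Derivation:
pos=0: emit STAR '*'
pos=2: emit EQ '='
pos=4: emit SEMI ';'
pos=6: ERROR — unrecognized char '$'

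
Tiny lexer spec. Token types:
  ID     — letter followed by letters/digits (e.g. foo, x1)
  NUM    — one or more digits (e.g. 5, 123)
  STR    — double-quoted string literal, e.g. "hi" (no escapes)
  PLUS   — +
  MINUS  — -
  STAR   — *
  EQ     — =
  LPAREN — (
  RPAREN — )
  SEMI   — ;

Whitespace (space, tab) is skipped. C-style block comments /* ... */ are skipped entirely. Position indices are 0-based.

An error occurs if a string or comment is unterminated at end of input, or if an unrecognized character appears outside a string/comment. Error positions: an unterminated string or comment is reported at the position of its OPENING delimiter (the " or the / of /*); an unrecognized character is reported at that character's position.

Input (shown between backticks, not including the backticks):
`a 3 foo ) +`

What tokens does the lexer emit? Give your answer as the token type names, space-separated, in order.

pos=0: emit ID 'a' (now at pos=1)
pos=2: emit NUM '3' (now at pos=3)
pos=4: emit ID 'foo' (now at pos=7)
pos=8: emit RPAREN ')'
pos=10: emit PLUS '+'
DONE. 5 tokens: [ID, NUM, ID, RPAREN, PLUS]

Answer: ID NUM ID RPAREN PLUS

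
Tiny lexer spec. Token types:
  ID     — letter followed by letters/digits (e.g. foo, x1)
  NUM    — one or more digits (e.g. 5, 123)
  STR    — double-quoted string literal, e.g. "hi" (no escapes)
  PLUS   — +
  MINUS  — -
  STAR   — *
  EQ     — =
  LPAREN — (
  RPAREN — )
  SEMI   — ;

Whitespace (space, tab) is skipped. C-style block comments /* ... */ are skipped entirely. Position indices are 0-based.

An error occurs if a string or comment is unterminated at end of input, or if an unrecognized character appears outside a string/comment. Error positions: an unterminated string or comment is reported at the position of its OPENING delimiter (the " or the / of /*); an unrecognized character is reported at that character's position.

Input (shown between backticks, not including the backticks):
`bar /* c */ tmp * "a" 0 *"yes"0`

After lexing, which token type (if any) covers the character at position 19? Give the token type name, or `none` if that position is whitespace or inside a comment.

Answer: STR

Derivation:
pos=0: emit ID 'bar' (now at pos=3)
pos=4: enter COMMENT mode (saw '/*')
exit COMMENT mode (now at pos=11)
pos=12: emit ID 'tmp' (now at pos=15)
pos=16: emit STAR '*'
pos=18: enter STRING mode
pos=18: emit STR "a" (now at pos=21)
pos=22: emit NUM '0' (now at pos=23)
pos=24: emit STAR '*'
pos=25: enter STRING mode
pos=25: emit STR "yes" (now at pos=30)
pos=30: emit NUM '0' (now at pos=31)
DONE. 8 tokens: [ID, ID, STAR, STR, NUM, STAR, STR, NUM]
Position 19: char is 'a' -> STR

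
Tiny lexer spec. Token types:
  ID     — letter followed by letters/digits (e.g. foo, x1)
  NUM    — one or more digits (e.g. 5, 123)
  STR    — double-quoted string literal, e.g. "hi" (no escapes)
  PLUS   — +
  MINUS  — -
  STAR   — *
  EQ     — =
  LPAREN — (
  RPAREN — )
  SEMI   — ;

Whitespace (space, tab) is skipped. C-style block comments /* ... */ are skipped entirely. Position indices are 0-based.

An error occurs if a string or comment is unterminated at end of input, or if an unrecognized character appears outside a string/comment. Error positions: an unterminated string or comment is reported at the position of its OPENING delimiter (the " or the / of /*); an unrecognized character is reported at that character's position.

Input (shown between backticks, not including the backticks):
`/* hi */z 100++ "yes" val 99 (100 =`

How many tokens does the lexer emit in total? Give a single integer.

Answer: 10

Derivation:
pos=0: enter COMMENT mode (saw '/*')
exit COMMENT mode (now at pos=8)
pos=8: emit ID 'z' (now at pos=9)
pos=10: emit NUM '100' (now at pos=13)
pos=13: emit PLUS '+'
pos=14: emit PLUS '+'
pos=16: enter STRING mode
pos=16: emit STR "yes" (now at pos=21)
pos=22: emit ID 'val' (now at pos=25)
pos=26: emit NUM '99' (now at pos=28)
pos=29: emit LPAREN '('
pos=30: emit NUM '100' (now at pos=33)
pos=34: emit EQ '='
DONE. 10 tokens: [ID, NUM, PLUS, PLUS, STR, ID, NUM, LPAREN, NUM, EQ]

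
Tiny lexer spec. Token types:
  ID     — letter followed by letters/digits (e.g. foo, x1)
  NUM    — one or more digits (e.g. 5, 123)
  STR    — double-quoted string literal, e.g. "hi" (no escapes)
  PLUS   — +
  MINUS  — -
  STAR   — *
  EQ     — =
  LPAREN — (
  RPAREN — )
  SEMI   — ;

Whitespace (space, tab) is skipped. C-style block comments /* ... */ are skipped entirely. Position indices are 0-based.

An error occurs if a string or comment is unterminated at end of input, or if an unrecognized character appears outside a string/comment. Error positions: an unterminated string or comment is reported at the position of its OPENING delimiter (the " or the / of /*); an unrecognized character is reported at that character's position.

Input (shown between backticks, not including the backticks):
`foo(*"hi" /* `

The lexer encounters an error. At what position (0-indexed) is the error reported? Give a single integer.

pos=0: emit ID 'foo' (now at pos=3)
pos=3: emit LPAREN '('
pos=4: emit STAR '*'
pos=5: enter STRING mode
pos=5: emit STR "hi" (now at pos=9)
pos=10: enter COMMENT mode (saw '/*')
pos=10: ERROR — unterminated comment (reached EOF)

Answer: 10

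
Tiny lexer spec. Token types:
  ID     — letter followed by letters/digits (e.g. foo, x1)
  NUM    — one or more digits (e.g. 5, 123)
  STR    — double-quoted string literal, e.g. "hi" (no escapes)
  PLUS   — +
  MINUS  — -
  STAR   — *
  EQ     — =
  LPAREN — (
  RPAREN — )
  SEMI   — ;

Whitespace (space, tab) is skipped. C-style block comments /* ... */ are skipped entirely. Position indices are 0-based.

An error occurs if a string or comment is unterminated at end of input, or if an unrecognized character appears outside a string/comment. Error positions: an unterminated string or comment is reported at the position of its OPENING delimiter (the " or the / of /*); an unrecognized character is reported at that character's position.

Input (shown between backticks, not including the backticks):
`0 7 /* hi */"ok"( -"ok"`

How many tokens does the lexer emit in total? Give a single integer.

pos=0: emit NUM '0' (now at pos=1)
pos=2: emit NUM '7' (now at pos=3)
pos=4: enter COMMENT mode (saw '/*')
exit COMMENT mode (now at pos=12)
pos=12: enter STRING mode
pos=12: emit STR "ok" (now at pos=16)
pos=16: emit LPAREN '('
pos=18: emit MINUS '-'
pos=19: enter STRING mode
pos=19: emit STR "ok" (now at pos=23)
DONE. 6 tokens: [NUM, NUM, STR, LPAREN, MINUS, STR]

Answer: 6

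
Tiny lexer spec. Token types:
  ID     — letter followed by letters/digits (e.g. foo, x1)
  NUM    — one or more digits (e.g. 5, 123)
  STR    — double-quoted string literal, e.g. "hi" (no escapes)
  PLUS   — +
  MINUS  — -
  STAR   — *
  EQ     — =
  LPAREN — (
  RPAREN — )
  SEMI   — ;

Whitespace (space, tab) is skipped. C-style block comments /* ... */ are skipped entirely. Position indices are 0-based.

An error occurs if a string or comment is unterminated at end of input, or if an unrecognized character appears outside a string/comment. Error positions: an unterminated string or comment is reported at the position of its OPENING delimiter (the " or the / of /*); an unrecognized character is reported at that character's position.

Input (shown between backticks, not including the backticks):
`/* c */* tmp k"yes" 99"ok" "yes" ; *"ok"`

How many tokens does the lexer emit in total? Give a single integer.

pos=0: enter COMMENT mode (saw '/*')
exit COMMENT mode (now at pos=7)
pos=7: emit STAR '*'
pos=9: emit ID 'tmp' (now at pos=12)
pos=13: emit ID 'k' (now at pos=14)
pos=14: enter STRING mode
pos=14: emit STR "yes" (now at pos=19)
pos=20: emit NUM '99' (now at pos=22)
pos=22: enter STRING mode
pos=22: emit STR "ok" (now at pos=26)
pos=27: enter STRING mode
pos=27: emit STR "yes" (now at pos=32)
pos=33: emit SEMI ';'
pos=35: emit STAR '*'
pos=36: enter STRING mode
pos=36: emit STR "ok" (now at pos=40)
DONE. 10 tokens: [STAR, ID, ID, STR, NUM, STR, STR, SEMI, STAR, STR]

Answer: 10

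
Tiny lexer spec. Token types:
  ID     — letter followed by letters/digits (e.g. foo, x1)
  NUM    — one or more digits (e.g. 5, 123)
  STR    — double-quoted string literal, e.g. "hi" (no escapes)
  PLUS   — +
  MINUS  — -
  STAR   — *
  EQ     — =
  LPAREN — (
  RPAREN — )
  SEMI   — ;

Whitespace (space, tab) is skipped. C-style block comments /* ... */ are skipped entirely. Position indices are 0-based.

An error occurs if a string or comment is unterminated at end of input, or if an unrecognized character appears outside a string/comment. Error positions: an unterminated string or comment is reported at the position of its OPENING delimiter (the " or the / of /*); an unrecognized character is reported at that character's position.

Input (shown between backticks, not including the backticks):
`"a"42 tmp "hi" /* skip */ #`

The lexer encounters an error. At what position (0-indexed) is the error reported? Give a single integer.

pos=0: enter STRING mode
pos=0: emit STR "a" (now at pos=3)
pos=3: emit NUM '42' (now at pos=5)
pos=6: emit ID 'tmp' (now at pos=9)
pos=10: enter STRING mode
pos=10: emit STR "hi" (now at pos=14)
pos=15: enter COMMENT mode (saw '/*')
exit COMMENT mode (now at pos=25)
pos=26: ERROR — unrecognized char '#'

Answer: 26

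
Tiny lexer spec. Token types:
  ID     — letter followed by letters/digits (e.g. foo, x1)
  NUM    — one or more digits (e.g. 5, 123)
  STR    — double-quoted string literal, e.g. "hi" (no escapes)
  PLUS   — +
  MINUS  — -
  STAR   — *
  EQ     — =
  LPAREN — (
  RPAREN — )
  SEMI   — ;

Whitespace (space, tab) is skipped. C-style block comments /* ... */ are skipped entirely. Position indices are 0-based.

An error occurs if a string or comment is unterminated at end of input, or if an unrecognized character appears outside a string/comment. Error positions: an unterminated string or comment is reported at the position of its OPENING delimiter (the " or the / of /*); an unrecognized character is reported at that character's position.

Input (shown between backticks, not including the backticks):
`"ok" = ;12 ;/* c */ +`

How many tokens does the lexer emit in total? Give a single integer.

Answer: 6

Derivation:
pos=0: enter STRING mode
pos=0: emit STR "ok" (now at pos=4)
pos=5: emit EQ '='
pos=7: emit SEMI ';'
pos=8: emit NUM '12' (now at pos=10)
pos=11: emit SEMI ';'
pos=12: enter COMMENT mode (saw '/*')
exit COMMENT mode (now at pos=19)
pos=20: emit PLUS '+'
DONE. 6 tokens: [STR, EQ, SEMI, NUM, SEMI, PLUS]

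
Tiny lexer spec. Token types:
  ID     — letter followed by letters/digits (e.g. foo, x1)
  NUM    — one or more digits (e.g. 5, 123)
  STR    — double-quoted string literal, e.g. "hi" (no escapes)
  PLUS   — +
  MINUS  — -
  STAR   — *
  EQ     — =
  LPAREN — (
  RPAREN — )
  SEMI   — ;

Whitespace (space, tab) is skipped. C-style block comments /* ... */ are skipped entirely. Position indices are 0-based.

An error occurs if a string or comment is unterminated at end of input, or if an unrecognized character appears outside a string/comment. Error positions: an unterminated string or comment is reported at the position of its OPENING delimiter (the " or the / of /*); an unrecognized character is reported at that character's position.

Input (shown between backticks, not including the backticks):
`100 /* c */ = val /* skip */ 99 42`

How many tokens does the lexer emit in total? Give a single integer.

Answer: 5

Derivation:
pos=0: emit NUM '100' (now at pos=3)
pos=4: enter COMMENT mode (saw '/*')
exit COMMENT mode (now at pos=11)
pos=12: emit EQ '='
pos=14: emit ID 'val' (now at pos=17)
pos=18: enter COMMENT mode (saw '/*')
exit COMMENT mode (now at pos=28)
pos=29: emit NUM '99' (now at pos=31)
pos=32: emit NUM '42' (now at pos=34)
DONE. 5 tokens: [NUM, EQ, ID, NUM, NUM]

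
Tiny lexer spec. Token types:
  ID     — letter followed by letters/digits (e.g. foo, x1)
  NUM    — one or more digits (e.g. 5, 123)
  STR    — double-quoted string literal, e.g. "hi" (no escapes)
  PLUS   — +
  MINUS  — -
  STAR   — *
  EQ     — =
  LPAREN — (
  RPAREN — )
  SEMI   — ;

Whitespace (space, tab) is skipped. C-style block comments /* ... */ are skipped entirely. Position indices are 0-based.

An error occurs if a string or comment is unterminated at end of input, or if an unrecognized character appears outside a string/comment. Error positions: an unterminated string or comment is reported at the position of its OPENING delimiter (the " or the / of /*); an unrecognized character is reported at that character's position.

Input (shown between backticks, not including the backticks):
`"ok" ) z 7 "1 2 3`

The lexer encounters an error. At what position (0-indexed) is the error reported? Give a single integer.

Answer: 11

Derivation:
pos=0: enter STRING mode
pos=0: emit STR "ok" (now at pos=4)
pos=5: emit RPAREN ')'
pos=7: emit ID 'z' (now at pos=8)
pos=9: emit NUM '7' (now at pos=10)
pos=11: enter STRING mode
pos=11: ERROR — unterminated string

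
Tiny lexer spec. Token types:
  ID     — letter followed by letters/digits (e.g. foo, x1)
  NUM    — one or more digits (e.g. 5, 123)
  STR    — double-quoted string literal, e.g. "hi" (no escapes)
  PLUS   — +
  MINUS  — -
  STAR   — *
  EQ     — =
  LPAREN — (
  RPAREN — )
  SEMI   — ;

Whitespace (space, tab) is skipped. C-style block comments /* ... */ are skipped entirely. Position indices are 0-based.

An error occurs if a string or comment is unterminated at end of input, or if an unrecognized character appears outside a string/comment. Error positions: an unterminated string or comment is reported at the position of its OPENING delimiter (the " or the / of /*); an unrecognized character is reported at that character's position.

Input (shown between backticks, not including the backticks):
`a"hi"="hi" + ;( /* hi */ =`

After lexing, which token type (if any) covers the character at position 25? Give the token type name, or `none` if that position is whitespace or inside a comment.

pos=0: emit ID 'a' (now at pos=1)
pos=1: enter STRING mode
pos=1: emit STR "hi" (now at pos=5)
pos=5: emit EQ '='
pos=6: enter STRING mode
pos=6: emit STR "hi" (now at pos=10)
pos=11: emit PLUS '+'
pos=13: emit SEMI ';'
pos=14: emit LPAREN '('
pos=16: enter COMMENT mode (saw '/*')
exit COMMENT mode (now at pos=24)
pos=25: emit EQ '='
DONE. 8 tokens: [ID, STR, EQ, STR, PLUS, SEMI, LPAREN, EQ]
Position 25: char is '=' -> EQ

Answer: EQ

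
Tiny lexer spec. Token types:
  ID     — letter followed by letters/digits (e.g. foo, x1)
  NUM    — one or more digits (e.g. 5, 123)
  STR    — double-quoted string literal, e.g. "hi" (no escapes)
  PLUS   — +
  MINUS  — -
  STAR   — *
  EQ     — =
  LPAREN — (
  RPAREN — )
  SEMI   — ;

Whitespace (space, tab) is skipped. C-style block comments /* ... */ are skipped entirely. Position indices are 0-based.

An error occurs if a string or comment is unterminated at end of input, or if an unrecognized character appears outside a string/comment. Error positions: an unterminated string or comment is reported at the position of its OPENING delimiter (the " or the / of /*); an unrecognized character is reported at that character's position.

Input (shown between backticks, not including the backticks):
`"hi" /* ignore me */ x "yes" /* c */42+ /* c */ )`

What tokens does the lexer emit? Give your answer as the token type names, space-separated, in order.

Answer: STR ID STR NUM PLUS RPAREN

Derivation:
pos=0: enter STRING mode
pos=0: emit STR "hi" (now at pos=4)
pos=5: enter COMMENT mode (saw '/*')
exit COMMENT mode (now at pos=20)
pos=21: emit ID 'x' (now at pos=22)
pos=23: enter STRING mode
pos=23: emit STR "yes" (now at pos=28)
pos=29: enter COMMENT mode (saw '/*')
exit COMMENT mode (now at pos=36)
pos=36: emit NUM '42' (now at pos=38)
pos=38: emit PLUS '+'
pos=40: enter COMMENT mode (saw '/*')
exit COMMENT mode (now at pos=47)
pos=48: emit RPAREN ')'
DONE. 6 tokens: [STR, ID, STR, NUM, PLUS, RPAREN]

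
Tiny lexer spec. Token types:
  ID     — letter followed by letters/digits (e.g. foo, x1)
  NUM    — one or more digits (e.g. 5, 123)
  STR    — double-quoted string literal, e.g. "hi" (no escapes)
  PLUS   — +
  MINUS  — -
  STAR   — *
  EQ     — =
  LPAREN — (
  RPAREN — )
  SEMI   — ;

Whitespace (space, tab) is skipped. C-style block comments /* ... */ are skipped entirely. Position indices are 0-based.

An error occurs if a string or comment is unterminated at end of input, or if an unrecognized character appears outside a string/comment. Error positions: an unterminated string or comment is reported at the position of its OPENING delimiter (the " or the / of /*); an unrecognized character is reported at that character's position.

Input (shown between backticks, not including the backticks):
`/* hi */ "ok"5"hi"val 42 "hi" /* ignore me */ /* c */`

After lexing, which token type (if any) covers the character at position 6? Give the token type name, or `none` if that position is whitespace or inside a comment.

pos=0: enter COMMENT mode (saw '/*')
exit COMMENT mode (now at pos=8)
pos=9: enter STRING mode
pos=9: emit STR "ok" (now at pos=13)
pos=13: emit NUM '5' (now at pos=14)
pos=14: enter STRING mode
pos=14: emit STR "hi" (now at pos=18)
pos=18: emit ID 'val' (now at pos=21)
pos=22: emit NUM '42' (now at pos=24)
pos=25: enter STRING mode
pos=25: emit STR "hi" (now at pos=29)
pos=30: enter COMMENT mode (saw '/*')
exit COMMENT mode (now at pos=45)
pos=46: enter COMMENT mode (saw '/*')
exit COMMENT mode (now at pos=53)
DONE. 6 tokens: [STR, NUM, STR, ID, NUM, STR]
Position 6: char is '*' -> none

Answer: none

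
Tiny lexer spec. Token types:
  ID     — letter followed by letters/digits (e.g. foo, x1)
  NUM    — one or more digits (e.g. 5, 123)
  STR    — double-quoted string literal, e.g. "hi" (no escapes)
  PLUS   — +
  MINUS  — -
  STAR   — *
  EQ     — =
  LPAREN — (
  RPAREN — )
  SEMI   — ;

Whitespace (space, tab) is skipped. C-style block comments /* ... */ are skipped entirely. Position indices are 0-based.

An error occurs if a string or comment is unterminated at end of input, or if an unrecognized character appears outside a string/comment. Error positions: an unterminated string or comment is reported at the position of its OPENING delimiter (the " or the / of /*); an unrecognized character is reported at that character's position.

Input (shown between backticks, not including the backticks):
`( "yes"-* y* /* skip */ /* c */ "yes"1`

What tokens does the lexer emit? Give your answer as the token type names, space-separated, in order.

Answer: LPAREN STR MINUS STAR ID STAR STR NUM

Derivation:
pos=0: emit LPAREN '('
pos=2: enter STRING mode
pos=2: emit STR "yes" (now at pos=7)
pos=7: emit MINUS '-'
pos=8: emit STAR '*'
pos=10: emit ID 'y' (now at pos=11)
pos=11: emit STAR '*'
pos=13: enter COMMENT mode (saw '/*')
exit COMMENT mode (now at pos=23)
pos=24: enter COMMENT mode (saw '/*')
exit COMMENT mode (now at pos=31)
pos=32: enter STRING mode
pos=32: emit STR "yes" (now at pos=37)
pos=37: emit NUM '1' (now at pos=38)
DONE. 8 tokens: [LPAREN, STR, MINUS, STAR, ID, STAR, STR, NUM]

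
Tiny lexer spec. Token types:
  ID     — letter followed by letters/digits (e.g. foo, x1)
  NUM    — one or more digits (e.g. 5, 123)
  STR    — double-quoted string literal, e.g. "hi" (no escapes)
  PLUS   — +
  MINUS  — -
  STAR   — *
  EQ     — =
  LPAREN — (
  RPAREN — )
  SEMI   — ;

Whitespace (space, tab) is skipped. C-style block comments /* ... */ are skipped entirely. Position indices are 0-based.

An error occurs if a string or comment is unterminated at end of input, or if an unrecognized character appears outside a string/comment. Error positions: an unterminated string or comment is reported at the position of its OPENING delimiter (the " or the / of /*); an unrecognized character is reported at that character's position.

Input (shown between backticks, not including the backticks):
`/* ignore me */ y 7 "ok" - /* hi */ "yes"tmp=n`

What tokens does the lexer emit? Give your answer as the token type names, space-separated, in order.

Answer: ID NUM STR MINUS STR ID EQ ID

Derivation:
pos=0: enter COMMENT mode (saw '/*')
exit COMMENT mode (now at pos=15)
pos=16: emit ID 'y' (now at pos=17)
pos=18: emit NUM '7' (now at pos=19)
pos=20: enter STRING mode
pos=20: emit STR "ok" (now at pos=24)
pos=25: emit MINUS '-'
pos=27: enter COMMENT mode (saw '/*')
exit COMMENT mode (now at pos=35)
pos=36: enter STRING mode
pos=36: emit STR "yes" (now at pos=41)
pos=41: emit ID 'tmp' (now at pos=44)
pos=44: emit EQ '='
pos=45: emit ID 'n' (now at pos=46)
DONE. 8 tokens: [ID, NUM, STR, MINUS, STR, ID, EQ, ID]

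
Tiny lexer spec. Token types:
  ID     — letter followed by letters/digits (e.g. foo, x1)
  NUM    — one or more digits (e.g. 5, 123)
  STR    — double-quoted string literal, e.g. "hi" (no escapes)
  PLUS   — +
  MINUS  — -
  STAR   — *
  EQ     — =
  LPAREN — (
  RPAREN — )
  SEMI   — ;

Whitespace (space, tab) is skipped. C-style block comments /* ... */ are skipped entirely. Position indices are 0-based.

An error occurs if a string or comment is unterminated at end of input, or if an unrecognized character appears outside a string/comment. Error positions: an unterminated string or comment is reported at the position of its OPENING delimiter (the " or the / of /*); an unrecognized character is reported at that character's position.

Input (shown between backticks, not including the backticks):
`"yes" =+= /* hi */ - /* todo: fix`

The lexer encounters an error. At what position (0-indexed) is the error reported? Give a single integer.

Answer: 21

Derivation:
pos=0: enter STRING mode
pos=0: emit STR "yes" (now at pos=5)
pos=6: emit EQ '='
pos=7: emit PLUS '+'
pos=8: emit EQ '='
pos=10: enter COMMENT mode (saw '/*')
exit COMMENT mode (now at pos=18)
pos=19: emit MINUS '-'
pos=21: enter COMMENT mode (saw '/*')
pos=21: ERROR — unterminated comment (reached EOF)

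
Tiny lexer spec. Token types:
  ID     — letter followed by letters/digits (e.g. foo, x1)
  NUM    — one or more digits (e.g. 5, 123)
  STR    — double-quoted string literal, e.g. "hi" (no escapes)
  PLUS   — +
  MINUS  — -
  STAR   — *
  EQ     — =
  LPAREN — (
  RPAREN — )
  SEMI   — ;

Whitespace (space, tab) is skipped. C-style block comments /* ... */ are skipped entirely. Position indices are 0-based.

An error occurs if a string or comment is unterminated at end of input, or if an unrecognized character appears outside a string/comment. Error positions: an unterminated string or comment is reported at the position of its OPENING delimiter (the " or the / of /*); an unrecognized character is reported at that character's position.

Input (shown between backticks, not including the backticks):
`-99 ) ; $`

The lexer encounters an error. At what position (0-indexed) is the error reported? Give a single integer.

pos=0: emit MINUS '-'
pos=1: emit NUM '99' (now at pos=3)
pos=4: emit RPAREN ')'
pos=6: emit SEMI ';'
pos=8: ERROR — unrecognized char '$'

Answer: 8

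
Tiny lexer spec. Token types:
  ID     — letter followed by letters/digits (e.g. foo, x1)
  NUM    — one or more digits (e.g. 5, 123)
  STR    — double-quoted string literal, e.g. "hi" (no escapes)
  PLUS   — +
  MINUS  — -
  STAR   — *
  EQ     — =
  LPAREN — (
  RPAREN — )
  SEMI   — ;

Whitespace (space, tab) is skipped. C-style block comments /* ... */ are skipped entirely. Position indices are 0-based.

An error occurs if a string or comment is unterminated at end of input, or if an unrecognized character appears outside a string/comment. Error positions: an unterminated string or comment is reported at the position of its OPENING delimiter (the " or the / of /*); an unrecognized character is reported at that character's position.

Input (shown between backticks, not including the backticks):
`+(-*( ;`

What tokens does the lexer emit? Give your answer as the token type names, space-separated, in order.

Answer: PLUS LPAREN MINUS STAR LPAREN SEMI

Derivation:
pos=0: emit PLUS '+'
pos=1: emit LPAREN '('
pos=2: emit MINUS '-'
pos=3: emit STAR '*'
pos=4: emit LPAREN '('
pos=6: emit SEMI ';'
DONE. 6 tokens: [PLUS, LPAREN, MINUS, STAR, LPAREN, SEMI]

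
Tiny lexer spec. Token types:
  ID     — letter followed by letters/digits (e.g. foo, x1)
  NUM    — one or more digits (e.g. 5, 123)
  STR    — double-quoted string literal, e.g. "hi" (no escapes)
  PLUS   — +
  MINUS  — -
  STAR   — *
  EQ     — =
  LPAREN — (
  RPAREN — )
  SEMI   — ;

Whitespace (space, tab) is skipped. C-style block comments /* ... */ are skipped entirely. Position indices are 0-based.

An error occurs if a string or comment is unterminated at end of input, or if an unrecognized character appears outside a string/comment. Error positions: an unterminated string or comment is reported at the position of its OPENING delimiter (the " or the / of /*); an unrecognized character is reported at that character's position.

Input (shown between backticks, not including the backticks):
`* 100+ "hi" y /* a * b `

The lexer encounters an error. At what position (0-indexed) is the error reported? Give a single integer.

pos=0: emit STAR '*'
pos=2: emit NUM '100' (now at pos=5)
pos=5: emit PLUS '+'
pos=7: enter STRING mode
pos=7: emit STR "hi" (now at pos=11)
pos=12: emit ID 'y' (now at pos=13)
pos=14: enter COMMENT mode (saw '/*')
pos=14: ERROR — unterminated comment (reached EOF)

Answer: 14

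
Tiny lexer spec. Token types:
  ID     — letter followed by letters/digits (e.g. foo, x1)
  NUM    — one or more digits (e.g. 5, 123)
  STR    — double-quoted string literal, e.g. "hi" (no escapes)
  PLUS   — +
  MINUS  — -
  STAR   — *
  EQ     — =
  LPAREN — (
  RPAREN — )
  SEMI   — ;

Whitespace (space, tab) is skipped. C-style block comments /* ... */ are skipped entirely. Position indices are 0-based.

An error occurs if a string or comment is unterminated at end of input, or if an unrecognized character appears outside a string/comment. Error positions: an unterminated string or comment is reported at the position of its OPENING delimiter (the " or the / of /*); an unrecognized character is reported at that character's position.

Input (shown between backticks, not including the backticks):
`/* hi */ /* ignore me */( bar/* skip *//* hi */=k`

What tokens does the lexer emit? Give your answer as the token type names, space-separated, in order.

pos=0: enter COMMENT mode (saw '/*')
exit COMMENT mode (now at pos=8)
pos=9: enter COMMENT mode (saw '/*')
exit COMMENT mode (now at pos=24)
pos=24: emit LPAREN '('
pos=26: emit ID 'bar' (now at pos=29)
pos=29: enter COMMENT mode (saw '/*')
exit COMMENT mode (now at pos=39)
pos=39: enter COMMENT mode (saw '/*')
exit COMMENT mode (now at pos=47)
pos=47: emit EQ '='
pos=48: emit ID 'k' (now at pos=49)
DONE. 4 tokens: [LPAREN, ID, EQ, ID]

Answer: LPAREN ID EQ ID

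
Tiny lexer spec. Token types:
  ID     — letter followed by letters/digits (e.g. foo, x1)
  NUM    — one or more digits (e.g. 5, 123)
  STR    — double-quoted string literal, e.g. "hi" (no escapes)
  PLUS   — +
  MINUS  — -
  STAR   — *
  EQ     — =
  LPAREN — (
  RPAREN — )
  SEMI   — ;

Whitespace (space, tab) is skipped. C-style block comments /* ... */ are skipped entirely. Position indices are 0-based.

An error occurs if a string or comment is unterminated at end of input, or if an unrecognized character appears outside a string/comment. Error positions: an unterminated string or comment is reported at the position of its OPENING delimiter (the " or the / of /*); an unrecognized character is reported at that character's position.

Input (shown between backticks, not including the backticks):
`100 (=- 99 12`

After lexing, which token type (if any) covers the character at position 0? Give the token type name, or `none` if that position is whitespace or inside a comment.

Answer: NUM

Derivation:
pos=0: emit NUM '100' (now at pos=3)
pos=4: emit LPAREN '('
pos=5: emit EQ '='
pos=6: emit MINUS '-'
pos=8: emit NUM '99' (now at pos=10)
pos=11: emit NUM '12' (now at pos=13)
DONE. 6 tokens: [NUM, LPAREN, EQ, MINUS, NUM, NUM]
Position 0: char is '1' -> NUM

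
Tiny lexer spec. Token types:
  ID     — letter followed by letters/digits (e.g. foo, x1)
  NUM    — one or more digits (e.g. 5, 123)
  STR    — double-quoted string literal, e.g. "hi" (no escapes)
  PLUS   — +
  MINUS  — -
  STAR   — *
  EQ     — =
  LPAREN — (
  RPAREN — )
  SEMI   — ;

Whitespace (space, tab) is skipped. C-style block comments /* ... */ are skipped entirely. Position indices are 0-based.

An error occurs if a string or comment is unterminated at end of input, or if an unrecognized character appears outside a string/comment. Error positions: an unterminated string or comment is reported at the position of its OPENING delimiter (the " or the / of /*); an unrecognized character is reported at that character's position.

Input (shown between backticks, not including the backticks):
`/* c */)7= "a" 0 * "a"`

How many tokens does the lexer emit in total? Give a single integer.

Answer: 7

Derivation:
pos=0: enter COMMENT mode (saw '/*')
exit COMMENT mode (now at pos=7)
pos=7: emit RPAREN ')'
pos=8: emit NUM '7' (now at pos=9)
pos=9: emit EQ '='
pos=11: enter STRING mode
pos=11: emit STR "a" (now at pos=14)
pos=15: emit NUM '0' (now at pos=16)
pos=17: emit STAR '*'
pos=19: enter STRING mode
pos=19: emit STR "a" (now at pos=22)
DONE. 7 tokens: [RPAREN, NUM, EQ, STR, NUM, STAR, STR]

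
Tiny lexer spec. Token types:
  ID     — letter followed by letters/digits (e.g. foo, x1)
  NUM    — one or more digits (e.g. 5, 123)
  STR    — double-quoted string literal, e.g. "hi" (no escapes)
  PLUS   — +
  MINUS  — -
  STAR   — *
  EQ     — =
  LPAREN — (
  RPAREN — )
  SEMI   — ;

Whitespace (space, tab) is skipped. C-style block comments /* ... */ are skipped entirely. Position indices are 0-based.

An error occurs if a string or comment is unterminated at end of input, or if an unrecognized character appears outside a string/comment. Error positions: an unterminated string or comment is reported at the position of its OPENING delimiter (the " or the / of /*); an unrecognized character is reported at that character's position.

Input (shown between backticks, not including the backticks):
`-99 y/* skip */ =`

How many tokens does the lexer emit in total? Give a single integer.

pos=0: emit MINUS '-'
pos=1: emit NUM '99' (now at pos=3)
pos=4: emit ID 'y' (now at pos=5)
pos=5: enter COMMENT mode (saw '/*')
exit COMMENT mode (now at pos=15)
pos=16: emit EQ '='
DONE. 4 tokens: [MINUS, NUM, ID, EQ]

Answer: 4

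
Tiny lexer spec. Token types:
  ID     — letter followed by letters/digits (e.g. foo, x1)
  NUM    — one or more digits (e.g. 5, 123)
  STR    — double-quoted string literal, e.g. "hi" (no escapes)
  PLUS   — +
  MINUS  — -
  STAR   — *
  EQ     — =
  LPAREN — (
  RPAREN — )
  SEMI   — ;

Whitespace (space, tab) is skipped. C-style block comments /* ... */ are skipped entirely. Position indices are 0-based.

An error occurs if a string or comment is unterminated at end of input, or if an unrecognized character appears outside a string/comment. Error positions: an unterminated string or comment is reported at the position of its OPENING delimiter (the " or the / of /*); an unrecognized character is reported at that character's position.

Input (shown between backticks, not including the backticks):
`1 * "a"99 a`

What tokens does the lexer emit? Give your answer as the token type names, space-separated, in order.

Answer: NUM STAR STR NUM ID

Derivation:
pos=0: emit NUM '1' (now at pos=1)
pos=2: emit STAR '*'
pos=4: enter STRING mode
pos=4: emit STR "a" (now at pos=7)
pos=7: emit NUM '99' (now at pos=9)
pos=10: emit ID 'a' (now at pos=11)
DONE. 5 tokens: [NUM, STAR, STR, NUM, ID]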